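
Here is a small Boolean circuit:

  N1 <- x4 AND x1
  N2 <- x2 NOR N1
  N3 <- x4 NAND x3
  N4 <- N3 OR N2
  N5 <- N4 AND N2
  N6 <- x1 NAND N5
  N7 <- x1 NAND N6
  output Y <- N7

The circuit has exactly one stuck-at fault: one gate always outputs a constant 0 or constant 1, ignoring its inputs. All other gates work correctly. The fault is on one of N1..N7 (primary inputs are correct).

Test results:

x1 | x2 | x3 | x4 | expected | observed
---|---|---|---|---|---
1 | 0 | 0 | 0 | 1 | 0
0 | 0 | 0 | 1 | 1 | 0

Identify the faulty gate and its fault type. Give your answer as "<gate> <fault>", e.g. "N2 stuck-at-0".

N7 stuck-at-0

Fault-free values for test 1 (x1=1, x2=0, x3=0, x4=0): N1=0, N2=1, N3=1, N4=1, N5=1, N6=0, N7=1, giving Y=1. Observed 0.
Test 1: faults giving observed 0 are {N1 stuck-at-1, N2 stuck-at-0, N4 stuck-at-0, N5 stuck-at-0, N6 stuck-at-1, N7 stuck-at-0}.
Test 2 (x1=0, x2=0, x3=0, x4=1): fault-free N1=0, N2=1, N3=1, N4=1, N5=1, N6=1, N7=1 → 1; observed 0. Eliminates N1 stuck-at-1, N2 stuck-at-0, N4 stuck-at-0, N5 stuck-at-0, N6 stuck-at-1.
Only N7 stuck-at-0 is consistent with every test.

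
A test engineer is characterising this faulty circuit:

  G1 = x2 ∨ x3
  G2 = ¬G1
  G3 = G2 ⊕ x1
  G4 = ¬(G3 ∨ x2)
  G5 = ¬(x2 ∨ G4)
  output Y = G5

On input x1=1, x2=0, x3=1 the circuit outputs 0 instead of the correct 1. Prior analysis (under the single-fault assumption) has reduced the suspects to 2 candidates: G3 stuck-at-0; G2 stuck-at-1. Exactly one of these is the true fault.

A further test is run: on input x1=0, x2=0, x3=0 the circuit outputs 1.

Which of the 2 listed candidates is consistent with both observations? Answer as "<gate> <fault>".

Evaluate each candidate on input x1=0, x2=0, x3=0:
  G3 stuck-at-0: G1=0, G2=1, G3=0 [stuck-at-0], G4=1, G5=0 → 0 — eliminated
  G2 stuck-at-1: G1=0, G2=1 [stuck-at-1], G3=1, G4=0, G5=1 → 1 — matches
Only G2 stuck-at-1 reproduces the observed 1.

G2 stuck-at-1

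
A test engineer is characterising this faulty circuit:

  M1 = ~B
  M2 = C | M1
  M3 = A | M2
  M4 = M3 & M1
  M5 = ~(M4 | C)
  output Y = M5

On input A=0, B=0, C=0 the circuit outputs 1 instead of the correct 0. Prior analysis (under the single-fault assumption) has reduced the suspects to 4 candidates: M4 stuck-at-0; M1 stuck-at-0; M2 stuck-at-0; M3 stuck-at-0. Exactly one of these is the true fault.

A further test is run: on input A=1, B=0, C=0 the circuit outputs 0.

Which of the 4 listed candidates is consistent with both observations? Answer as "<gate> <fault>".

M2 stuck-at-0

Evaluate each candidate on input A=1, B=0, C=0:
  M4 stuck-at-0: M1=1, M2=1, M3=1, M4=0 [stuck-at-0], M5=1 → 1 — eliminated
  M1 stuck-at-0: M1=0 [stuck-at-0], M2=0, M3=1, M4=0, M5=1 → 1 — eliminated
  M2 stuck-at-0: M1=1, M2=0 [stuck-at-0], M3=1, M4=1, M5=0 → 0 — matches
  M3 stuck-at-0: M1=1, M2=1, M3=0 [stuck-at-0], M4=0, M5=1 → 1 — eliminated
Only M2 stuck-at-0 reproduces the observed 0.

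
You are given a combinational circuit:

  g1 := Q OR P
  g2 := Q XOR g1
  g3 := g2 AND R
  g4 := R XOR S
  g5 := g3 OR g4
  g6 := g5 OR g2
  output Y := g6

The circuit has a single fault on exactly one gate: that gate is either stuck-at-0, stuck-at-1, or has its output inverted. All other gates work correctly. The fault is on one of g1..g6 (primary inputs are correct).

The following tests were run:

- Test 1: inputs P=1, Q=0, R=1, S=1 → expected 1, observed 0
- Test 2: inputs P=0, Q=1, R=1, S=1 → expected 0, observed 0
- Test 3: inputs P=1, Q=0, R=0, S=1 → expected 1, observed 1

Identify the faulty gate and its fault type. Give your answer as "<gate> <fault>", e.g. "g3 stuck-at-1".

Fault-free values for test 1 (P=1, Q=0, R=1, S=1): g1=1, g2=1, g3=1, g4=0, g5=1, g6=1, giving Y=1. Observed 0.
Test 1: faults giving observed 0 are {g1 stuck-at-0, g1 inverted output, g2 stuck-at-0, g2 inverted output, g6 stuck-at-0, g6 inverted output}.
Test 2 (P=0, Q=1, R=1, S=1): fault-free g1=1, g2=0, g3=0, g4=0, g5=0, g6=0 → 0; observed 0. Eliminates g1 stuck-at-0, g1 inverted output, g2 inverted output, g6 inverted output.
Test 3 (P=1, Q=0, R=0, S=1): fault-free g1=1, g2=1, g3=0, g4=1, g5=1, g6=1 → 1; observed 1. Eliminates g6 stuck-at-0.
Only g2 stuck-at-0 is consistent with every test.

g2 stuck-at-0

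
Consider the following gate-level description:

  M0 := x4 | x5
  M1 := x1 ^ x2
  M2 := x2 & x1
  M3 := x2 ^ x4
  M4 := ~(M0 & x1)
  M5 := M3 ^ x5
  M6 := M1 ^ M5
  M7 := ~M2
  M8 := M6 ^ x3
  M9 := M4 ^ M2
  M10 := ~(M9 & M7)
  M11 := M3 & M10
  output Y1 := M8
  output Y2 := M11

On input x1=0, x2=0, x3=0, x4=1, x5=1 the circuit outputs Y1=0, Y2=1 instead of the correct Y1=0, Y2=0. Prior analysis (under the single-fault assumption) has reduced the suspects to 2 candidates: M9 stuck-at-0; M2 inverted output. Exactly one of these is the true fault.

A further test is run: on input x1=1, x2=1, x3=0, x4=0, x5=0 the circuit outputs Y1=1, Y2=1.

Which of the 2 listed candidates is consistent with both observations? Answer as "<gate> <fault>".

M9 stuck-at-0

Evaluate each candidate on input x1=1, x2=1, x3=0, x4=0, x5=0:
  M9 stuck-at-0: M0=0, M1=0, M2=1, M3=1, M4=1, M5=1, M6=1, M7=0, M8=1, M9=0 [stuck-at-0], M10=1, M11=1 → Y1=1, Y2=1 — matches
  M2 inverted output: M0=0, M1=0, M2=0 [inverted output], M3=1, M4=1, M5=1, M6=1, M7=1, M8=1, M9=1, M10=0, M11=0 → Y1=1, Y2=0 — eliminated
Only M9 stuck-at-0 reproduces the observed Y1=1, Y2=1.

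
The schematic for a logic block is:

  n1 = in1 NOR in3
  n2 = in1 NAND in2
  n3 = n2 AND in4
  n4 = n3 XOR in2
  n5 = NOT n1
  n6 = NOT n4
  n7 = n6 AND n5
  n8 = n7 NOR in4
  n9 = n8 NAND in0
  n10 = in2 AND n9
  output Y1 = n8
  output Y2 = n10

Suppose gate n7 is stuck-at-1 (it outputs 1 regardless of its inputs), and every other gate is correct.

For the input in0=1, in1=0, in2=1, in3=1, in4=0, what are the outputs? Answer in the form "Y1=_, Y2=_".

Propagate with n7 forced: n1=0, n2=1, n3=0, n4=1, n5=1, n6=0, n7=1 [stuck-at-1], n8=0, n9=1, n10=1.
So the outputs are Y1=0, Y2=1. (Without the fault they would be Y1=1, Y2=0.)

Y1=0, Y2=1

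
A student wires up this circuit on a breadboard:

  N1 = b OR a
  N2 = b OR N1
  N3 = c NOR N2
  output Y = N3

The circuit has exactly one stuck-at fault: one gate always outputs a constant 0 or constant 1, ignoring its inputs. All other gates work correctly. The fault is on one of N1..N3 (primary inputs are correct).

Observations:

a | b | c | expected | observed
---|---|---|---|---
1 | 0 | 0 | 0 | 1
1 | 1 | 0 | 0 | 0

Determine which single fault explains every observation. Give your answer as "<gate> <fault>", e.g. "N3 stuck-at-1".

Fault-free values for test 1 (a=1, b=0, c=0): N1=1, N2=1, N3=0, giving Y=0. Observed 1.
Test 1: faults giving observed 1 are {N1 stuck-at-0, N2 stuck-at-0, N3 stuck-at-1}.
Test 2 (a=1, b=1, c=0): fault-free N1=1, N2=1, N3=0 → 0; observed 0. Eliminates N2 stuck-at-0, N3 stuck-at-1.
Only N1 stuck-at-0 is consistent with every test.

N1 stuck-at-0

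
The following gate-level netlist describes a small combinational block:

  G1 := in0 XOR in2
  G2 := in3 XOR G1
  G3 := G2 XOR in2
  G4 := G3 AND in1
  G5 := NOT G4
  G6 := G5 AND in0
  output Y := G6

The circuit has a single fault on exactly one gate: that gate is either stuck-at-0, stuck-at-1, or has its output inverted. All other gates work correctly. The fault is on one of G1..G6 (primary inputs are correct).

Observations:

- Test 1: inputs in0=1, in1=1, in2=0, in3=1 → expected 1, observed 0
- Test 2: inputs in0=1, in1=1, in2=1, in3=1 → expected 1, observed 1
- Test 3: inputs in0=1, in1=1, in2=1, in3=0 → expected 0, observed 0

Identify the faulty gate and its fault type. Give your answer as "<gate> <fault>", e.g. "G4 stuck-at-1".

Fault-free values for test 1 (in0=1, in1=1, in2=0, in3=1): G1=1, G2=0, G3=0, G4=0, G5=1, G6=1, giving Y=1. Observed 0.
Test 1: faults giving observed 0 are {G1 stuck-at-0, G1 inverted output, G2 stuck-at-1, G2 inverted output, G3 stuck-at-1, G3 inverted output, G4 stuck-at-1, G4 inverted output, G5 stuck-at-0, G5 inverted output, G6 stuck-at-0, G6 inverted output}.
Test 2 (in0=1, in1=1, in2=1, in3=1): fault-free G1=0, G2=1, G3=0, G4=0, G5=1, G6=1 → 1; observed 1. Eliminates G1 inverted output, G2 inverted output, G3 stuck-at-1, G3 inverted output, G4 stuck-at-1, G4 inverted output, G5 stuck-at-0, G5 inverted output, G6 stuck-at-0, G6 inverted output.
Test 3 (in0=1, in1=1, in2=1, in3=0): fault-free G1=0, G2=0, G3=1, G4=1, G5=0, G6=0 → 0; observed 0. Eliminates G2 stuck-at-1.
Only G1 stuck-at-0 is consistent with every test.

G1 stuck-at-0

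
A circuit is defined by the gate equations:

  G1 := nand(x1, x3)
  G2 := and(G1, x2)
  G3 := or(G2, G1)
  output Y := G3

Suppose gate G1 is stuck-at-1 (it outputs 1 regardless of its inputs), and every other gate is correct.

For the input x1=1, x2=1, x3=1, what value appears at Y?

1

Propagate with G1 forced: G1=1 [stuck-at-1], G2=1, G3=1.
So Y = 1. (Without the fault it would be 0.)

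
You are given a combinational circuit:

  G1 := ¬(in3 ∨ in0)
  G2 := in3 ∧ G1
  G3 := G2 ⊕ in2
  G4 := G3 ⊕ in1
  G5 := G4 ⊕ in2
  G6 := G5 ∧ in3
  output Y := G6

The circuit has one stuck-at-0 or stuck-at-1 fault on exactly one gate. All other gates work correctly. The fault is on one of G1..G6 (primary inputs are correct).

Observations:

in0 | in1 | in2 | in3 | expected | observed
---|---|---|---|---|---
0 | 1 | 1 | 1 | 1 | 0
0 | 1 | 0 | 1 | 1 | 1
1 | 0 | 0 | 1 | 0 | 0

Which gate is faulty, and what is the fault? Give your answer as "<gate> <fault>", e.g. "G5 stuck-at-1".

G3 stuck-at-0

Fault-free values for test 1 (in0=0, in1=1, in2=1, in3=1): G1=0, G2=0, G3=1, G4=0, G5=1, G6=1, giving Y=1. Observed 0.
Test 1: faults giving observed 0 are {G1 stuck-at-1, G2 stuck-at-1, G3 stuck-at-0, G4 stuck-at-1, G5 stuck-at-0, G6 stuck-at-0}.
Test 2 (in0=0, in1=1, in2=0, in3=1): fault-free G1=0, G2=0, G3=0, G4=1, G5=1, G6=1 → 1; observed 1. Eliminates G1 stuck-at-1, G2 stuck-at-1, G5 stuck-at-0, G6 stuck-at-0.
Test 3 (in0=1, in1=0, in2=0, in3=1): fault-free G1=0, G2=0, G3=0, G4=0, G5=0, G6=0 → 0; observed 0. Eliminates G4 stuck-at-1.
Only G3 stuck-at-0 is consistent with every test.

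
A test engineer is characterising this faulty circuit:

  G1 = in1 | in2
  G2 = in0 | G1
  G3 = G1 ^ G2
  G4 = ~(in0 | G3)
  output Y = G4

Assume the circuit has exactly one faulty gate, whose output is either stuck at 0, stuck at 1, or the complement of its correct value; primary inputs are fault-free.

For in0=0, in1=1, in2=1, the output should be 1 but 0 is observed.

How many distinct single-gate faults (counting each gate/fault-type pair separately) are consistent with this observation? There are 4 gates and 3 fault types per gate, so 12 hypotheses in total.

6

Fault-free: G1=1, G2=1, G3=0, G4=1 → 1. Observed 0.
  G1 stuck-at-0: output 1 ✗
  G1 stuck-at-1: output 1 ✗
  G1 inverted output: output 1 ✗
  G2 stuck-at-0: output 0 ✓
  G2 stuck-at-1: output 1 ✗
  G2 inverted output: output 0 ✓
  G3 stuck-at-0: output 1 ✗
  G3 stuck-at-1: output 0 ✓
  G3 inverted output: output 0 ✓
  G4 stuck-at-0: output 0 ✓
  G4 stuck-at-1: output 1 ✗
  G4 inverted output: output 0 ✓
Consistent faults: {G2 stuck-at-0, G2 inverted output, G3 stuck-at-1, G3 inverted output, G4 stuck-at-0, G4 inverted output} — 6 in all.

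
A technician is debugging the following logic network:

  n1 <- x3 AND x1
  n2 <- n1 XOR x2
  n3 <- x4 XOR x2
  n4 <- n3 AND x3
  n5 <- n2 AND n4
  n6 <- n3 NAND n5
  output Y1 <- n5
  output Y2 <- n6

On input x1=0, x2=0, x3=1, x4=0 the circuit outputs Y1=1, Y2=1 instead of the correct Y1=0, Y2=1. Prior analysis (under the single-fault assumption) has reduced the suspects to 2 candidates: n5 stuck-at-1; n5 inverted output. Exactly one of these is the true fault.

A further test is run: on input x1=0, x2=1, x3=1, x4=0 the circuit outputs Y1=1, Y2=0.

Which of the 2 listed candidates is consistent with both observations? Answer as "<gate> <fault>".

n5 stuck-at-1

Evaluate each candidate on input x1=0, x2=1, x3=1, x4=0:
  n5 stuck-at-1: n1=0, n2=1, n3=1, n4=1, n5=1 [stuck-at-1], n6=0 → Y1=1, Y2=0 — matches
  n5 inverted output: n1=0, n2=1, n3=1, n4=1, n5=0 [inverted output], n6=1 → Y1=0, Y2=1 — eliminated
Only n5 stuck-at-1 reproduces the observed Y1=1, Y2=0.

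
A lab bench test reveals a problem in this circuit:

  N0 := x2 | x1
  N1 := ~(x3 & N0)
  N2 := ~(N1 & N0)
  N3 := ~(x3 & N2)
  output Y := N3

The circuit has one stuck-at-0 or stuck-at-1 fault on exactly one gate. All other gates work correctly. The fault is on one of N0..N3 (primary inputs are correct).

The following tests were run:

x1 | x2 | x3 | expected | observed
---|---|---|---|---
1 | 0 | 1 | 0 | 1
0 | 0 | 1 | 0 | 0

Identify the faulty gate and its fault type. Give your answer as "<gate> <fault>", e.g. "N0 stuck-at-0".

Fault-free values for test 1 (x1=1, x2=0, x3=1): N0=1, N1=0, N2=1, N3=0, giving Y=0. Observed 1.
Test 1: faults giving observed 1 are {N1 stuck-at-1, N2 stuck-at-0, N3 stuck-at-1}.
Test 2 (x1=0, x2=0, x3=1): fault-free N0=0, N1=1, N2=1, N3=0 → 0; observed 0. Eliminates N2 stuck-at-0, N3 stuck-at-1.
Only N1 stuck-at-1 is consistent with every test.

N1 stuck-at-1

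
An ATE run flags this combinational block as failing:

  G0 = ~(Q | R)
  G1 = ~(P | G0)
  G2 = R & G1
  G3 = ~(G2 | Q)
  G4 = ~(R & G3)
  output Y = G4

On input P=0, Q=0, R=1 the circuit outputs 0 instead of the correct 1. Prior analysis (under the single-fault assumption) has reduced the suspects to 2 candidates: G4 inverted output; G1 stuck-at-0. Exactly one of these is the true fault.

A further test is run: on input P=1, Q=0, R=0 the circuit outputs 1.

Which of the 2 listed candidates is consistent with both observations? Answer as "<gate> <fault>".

G1 stuck-at-0

Evaluate each candidate on input P=1, Q=0, R=0:
  G4 inverted output: G0=1, G1=0, G2=0, G3=1, G4=0 [inverted output] → 0 — eliminated
  G1 stuck-at-0: G0=1, G1=0 [stuck-at-0], G2=0, G3=1, G4=1 → 1 — matches
Only G1 stuck-at-0 reproduces the observed 1.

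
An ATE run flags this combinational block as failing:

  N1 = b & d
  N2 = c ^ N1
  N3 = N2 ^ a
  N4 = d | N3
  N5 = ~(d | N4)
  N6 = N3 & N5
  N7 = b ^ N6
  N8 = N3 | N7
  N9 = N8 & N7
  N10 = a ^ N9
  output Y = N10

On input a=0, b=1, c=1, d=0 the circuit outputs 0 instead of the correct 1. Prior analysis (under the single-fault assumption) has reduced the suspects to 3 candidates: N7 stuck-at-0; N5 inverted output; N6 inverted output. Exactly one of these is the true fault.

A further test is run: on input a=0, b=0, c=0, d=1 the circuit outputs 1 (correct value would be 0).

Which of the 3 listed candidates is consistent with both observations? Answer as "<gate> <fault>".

Evaluate each candidate on input a=0, b=0, c=0, d=1:
  N7 stuck-at-0: N1=0, N2=0, N3=0, N4=1, N5=0, N6=0, N7=0 [stuck-at-0], N8=0, N9=0, N10=0 → 0 — eliminated
  N5 inverted output: N1=0, N2=0, N3=0, N4=1, N5=1 [inverted output], N6=0, N7=0, N8=0, N9=0, N10=0 → 0 — eliminated
  N6 inverted output: N1=0, N2=0, N3=0, N4=1, N5=0, N6=1 [inverted output], N7=1, N8=1, N9=1, N10=1 → 1 — matches
Only N6 inverted output reproduces the observed 1.

N6 inverted output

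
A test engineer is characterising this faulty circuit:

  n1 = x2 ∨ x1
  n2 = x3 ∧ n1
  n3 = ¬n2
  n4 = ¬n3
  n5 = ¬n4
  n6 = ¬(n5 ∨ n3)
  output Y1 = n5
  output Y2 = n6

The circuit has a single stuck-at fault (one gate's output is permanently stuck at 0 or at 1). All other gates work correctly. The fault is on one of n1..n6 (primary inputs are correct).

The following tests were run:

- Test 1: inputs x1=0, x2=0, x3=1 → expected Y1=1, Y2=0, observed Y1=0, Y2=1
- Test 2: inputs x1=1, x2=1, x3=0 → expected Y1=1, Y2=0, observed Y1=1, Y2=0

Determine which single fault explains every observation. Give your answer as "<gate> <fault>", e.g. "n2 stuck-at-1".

Fault-free values for test 1 (x1=0, x2=0, x3=1): n1=0, n2=0, n3=1, n4=0, n5=1, n6=0, giving Y1=1, Y2=0. Observed Y1=0, Y2=1.
Test 1: faults giving observed Y1=0, Y2=1 are {n1 stuck-at-1, n2 stuck-at-1, n3 stuck-at-0}.
Test 2 (x1=1, x2=1, x3=0): fault-free n1=1, n2=0, n3=1, n4=0, n5=1, n6=0 → Y1=1, Y2=0; observed Y1=1, Y2=0. Eliminates n2 stuck-at-1, n3 stuck-at-0.
Only n1 stuck-at-1 is consistent with every test.

n1 stuck-at-1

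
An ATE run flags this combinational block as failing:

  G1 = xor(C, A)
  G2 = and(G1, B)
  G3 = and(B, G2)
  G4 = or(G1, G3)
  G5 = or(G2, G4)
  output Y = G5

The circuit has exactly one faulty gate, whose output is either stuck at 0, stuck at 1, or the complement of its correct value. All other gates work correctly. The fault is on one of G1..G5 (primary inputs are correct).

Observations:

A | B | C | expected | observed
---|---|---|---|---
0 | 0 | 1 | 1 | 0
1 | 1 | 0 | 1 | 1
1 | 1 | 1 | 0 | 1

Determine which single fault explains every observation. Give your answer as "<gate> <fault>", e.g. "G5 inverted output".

Fault-free values for test 1 (A=0, B=0, C=1): G1=1, G2=0, G3=0, G4=1, G5=1, giving Y=1. Observed 0.
Test 1: faults giving observed 0 are {G1 stuck-at-0, G1 inverted output, G4 stuck-at-0, G4 inverted output, G5 stuck-at-0, G5 inverted output}.
Test 2 (A=1, B=1, C=0): fault-free G1=1, G2=1, G3=1, G4=1, G5=1 → 1; observed 1. Eliminates G1 stuck-at-0, G1 inverted output, G5 stuck-at-0, G5 inverted output.
Test 3 (A=1, B=1, C=1): fault-free G1=0, G2=0, G3=0, G4=0, G5=0 → 0; observed 1. Eliminates G4 stuck-at-0.
Only G4 inverted output is consistent with every test.

G4 inverted output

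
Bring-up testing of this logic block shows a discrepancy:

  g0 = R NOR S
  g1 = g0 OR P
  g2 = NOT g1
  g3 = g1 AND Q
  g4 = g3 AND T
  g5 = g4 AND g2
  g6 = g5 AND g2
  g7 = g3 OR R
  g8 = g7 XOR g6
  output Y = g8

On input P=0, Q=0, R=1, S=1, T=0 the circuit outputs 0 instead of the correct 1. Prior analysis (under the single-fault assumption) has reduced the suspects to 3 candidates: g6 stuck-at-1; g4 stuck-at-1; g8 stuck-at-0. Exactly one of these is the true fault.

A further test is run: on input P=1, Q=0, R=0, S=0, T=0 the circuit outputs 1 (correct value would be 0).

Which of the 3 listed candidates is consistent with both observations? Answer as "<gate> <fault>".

Evaluate each candidate on input P=1, Q=0, R=0, S=0, T=0:
  g6 stuck-at-1: g0=1, g1=1, g2=0, g3=0, g4=0, g5=0, g6=1 [stuck-at-1], g7=0, g8=1 → 1 — matches
  g4 stuck-at-1: g0=1, g1=1, g2=0, g3=0, g4=1 [stuck-at-1], g5=0, g6=0, g7=0, g8=0 → 0 — eliminated
  g8 stuck-at-0: g0=1, g1=1, g2=0, g3=0, g4=0, g5=0, g6=0, g7=0, g8=0 [stuck-at-0] → 0 — eliminated
Only g6 stuck-at-1 reproduces the observed 1.

g6 stuck-at-1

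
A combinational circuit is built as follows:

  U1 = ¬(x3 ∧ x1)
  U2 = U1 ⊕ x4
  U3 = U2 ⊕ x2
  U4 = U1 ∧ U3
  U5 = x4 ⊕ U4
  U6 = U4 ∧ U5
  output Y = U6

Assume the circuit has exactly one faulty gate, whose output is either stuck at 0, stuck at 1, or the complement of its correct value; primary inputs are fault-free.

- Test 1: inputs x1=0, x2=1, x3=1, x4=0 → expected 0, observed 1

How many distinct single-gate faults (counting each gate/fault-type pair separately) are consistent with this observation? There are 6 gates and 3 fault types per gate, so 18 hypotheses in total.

8

Fault-free: U1=1, U2=1, U3=0, U4=0, U5=0, U6=0 → 0. Observed 1.
  U1: none of the 3 fault types match ✗
  U2: stuck-at-0, inverted output ✓; others ✗
  U3: stuck-at-1, inverted output ✓; others ✗
  U4: stuck-at-1, inverted output ✓; others ✗
  U5: none of the 3 fault types match ✗
  U6: stuck-at-1, inverted output ✓; others ✗
Consistent faults: {U2 stuck-at-0, U2 inverted output, U3 stuck-at-1, U3 inverted output, U4 stuck-at-1, U4 inverted output, U6 stuck-at-1, U6 inverted output} — 8 in all.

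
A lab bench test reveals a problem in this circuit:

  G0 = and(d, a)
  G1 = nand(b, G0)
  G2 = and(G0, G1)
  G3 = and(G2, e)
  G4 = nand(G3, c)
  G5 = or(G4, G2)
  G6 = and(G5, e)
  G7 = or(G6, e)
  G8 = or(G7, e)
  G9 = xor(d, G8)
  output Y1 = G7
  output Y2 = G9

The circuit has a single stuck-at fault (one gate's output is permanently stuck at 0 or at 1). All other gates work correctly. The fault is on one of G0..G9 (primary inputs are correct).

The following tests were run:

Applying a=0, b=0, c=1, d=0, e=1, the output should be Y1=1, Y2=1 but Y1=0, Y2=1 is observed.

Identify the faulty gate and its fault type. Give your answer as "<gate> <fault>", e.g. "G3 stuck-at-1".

Fault-free values for test 1 (a=0, b=0, c=1, d=0, e=1): G0=0, G1=1, G2=0, G3=0, G4=1, G5=1, G6=1, G7=1, G8=1, G9=1, giving Y1=1, Y2=1. Observed Y1=0, Y2=1.
Test 1: faults giving observed Y1=0, Y2=1 are {G7 stuck-at-0}.
Only G7 stuck-at-0 is consistent with every test.

G7 stuck-at-0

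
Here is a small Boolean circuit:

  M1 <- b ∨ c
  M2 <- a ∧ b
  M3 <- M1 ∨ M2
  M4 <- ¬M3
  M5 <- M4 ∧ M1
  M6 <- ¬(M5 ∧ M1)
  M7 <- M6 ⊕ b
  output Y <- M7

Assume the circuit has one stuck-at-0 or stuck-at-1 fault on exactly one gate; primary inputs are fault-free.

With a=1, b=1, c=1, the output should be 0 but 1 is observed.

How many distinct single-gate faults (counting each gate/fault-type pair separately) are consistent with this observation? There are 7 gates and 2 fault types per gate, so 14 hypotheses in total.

5

Fault-free: M1=1, M2=1, M3=1, M4=0, M5=0, M6=1, M7=0 → 0. Observed 1.
  M1 stuck-at-0: output 0 ✗
  M1 stuck-at-1: output 0 ✗
  M2 stuck-at-0: output 0 ✗
  M2 stuck-at-1: output 0 ✗
  M3 stuck-at-0: output 1 ✓
  M3 stuck-at-1: output 0 ✗
  M4 stuck-at-0: output 0 ✗
  M4 stuck-at-1: output 1 ✓
  M5 stuck-at-0: output 0 ✗
  M5 stuck-at-1: output 1 ✓
  M6 stuck-at-0: output 1 ✓
  M6 stuck-at-1: output 0 ✗
  M7 stuck-at-0: output 0 ✗
  M7 stuck-at-1: output 1 ✓
Consistent faults: {M3 stuck-at-0, M4 stuck-at-1, M5 stuck-at-1, M6 stuck-at-0, M7 stuck-at-1} — 5 in all.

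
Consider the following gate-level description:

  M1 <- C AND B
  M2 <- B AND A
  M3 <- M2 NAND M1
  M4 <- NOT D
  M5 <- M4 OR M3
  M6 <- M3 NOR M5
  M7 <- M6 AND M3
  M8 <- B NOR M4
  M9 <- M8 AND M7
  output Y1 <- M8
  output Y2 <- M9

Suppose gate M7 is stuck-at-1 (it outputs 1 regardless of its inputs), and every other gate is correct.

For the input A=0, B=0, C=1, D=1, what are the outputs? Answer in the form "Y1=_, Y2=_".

Y1=1, Y2=1

Propagate with M7 forced: M1=0, M2=0, M3=1, M4=0, M5=1, M6=0, M7=1 [stuck-at-1], M8=1, M9=1.
So the outputs are Y1=1, Y2=1. (Without the fault they would be Y1=1, Y2=0.)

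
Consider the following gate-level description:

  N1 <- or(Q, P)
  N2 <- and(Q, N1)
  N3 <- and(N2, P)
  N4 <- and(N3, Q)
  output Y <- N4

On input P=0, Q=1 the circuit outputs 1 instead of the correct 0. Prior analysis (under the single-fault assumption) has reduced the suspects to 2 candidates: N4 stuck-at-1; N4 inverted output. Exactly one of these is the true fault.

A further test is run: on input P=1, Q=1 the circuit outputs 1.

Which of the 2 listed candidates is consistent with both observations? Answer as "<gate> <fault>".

N4 stuck-at-1

Evaluate each candidate on input P=1, Q=1:
  N4 stuck-at-1: N1=1, N2=1, N3=1, N4=1 [stuck-at-1] → 1 — matches
  N4 inverted output: N1=1, N2=1, N3=1, N4=0 [inverted output] → 0 — eliminated
Only N4 stuck-at-1 reproduces the observed 1.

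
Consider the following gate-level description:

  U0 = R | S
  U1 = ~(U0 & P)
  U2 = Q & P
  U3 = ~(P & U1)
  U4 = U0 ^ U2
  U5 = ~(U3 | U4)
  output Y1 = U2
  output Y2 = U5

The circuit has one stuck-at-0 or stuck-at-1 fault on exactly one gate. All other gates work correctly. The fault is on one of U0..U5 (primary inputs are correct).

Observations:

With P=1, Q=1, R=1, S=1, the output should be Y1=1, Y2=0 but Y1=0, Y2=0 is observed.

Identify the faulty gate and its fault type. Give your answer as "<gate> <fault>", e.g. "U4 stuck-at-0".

U2 stuck-at-0

Fault-free values for test 1 (P=1, Q=1, R=1, S=1): U0=1, U1=0, U2=1, U3=1, U4=0, U5=0, giving Y1=1, Y2=0. Observed Y1=0, Y2=0.
Test 1: faults giving observed Y1=0, Y2=0 are {U2 stuck-at-0}.
Only U2 stuck-at-0 is consistent with every test.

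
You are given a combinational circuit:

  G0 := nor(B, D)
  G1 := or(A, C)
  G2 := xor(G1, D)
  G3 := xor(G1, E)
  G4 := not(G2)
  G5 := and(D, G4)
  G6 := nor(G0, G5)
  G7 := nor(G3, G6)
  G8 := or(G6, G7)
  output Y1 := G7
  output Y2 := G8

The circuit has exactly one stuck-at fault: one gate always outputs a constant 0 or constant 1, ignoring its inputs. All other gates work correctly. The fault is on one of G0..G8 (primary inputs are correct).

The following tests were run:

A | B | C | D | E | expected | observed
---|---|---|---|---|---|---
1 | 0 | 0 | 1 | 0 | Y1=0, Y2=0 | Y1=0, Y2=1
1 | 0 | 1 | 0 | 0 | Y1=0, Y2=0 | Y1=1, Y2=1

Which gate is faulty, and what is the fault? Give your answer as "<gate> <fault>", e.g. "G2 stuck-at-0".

G1 stuck-at-0

Fault-free values for test 1 (A=1, B=0, C=0, D=1, E=0): G0=0, G1=1, G2=0, G3=1, G4=1, G5=1, G6=0, G7=0, G8=0, giving Y1=0, Y2=0. Observed Y1=0, Y2=1.
Test 1: faults giving observed Y1=0, Y2=1 are {G1 stuck-at-0, G2 stuck-at-1, G4 stuck-at-0, G5 stuck-at-0, G6 stuck-at-1, G8 stuck-at-1}.
Test 2 (A=1, B=0, C=1, D=0, E=0): fault-free G0=1, G1=1, G2=1, G3=1, G4=0, G5=0, G6=0, G7=0, G8=0 → Y1=0, Y2=0; observed Y1=1, Y2=1. Eliminates G2 stuck-at-1, G4 stuck-at-0, G5 stuck-at-0, G6 stuck-at-1, G8 stuck-at-1.
Only G1 stuck-at-0 is consistent with every test.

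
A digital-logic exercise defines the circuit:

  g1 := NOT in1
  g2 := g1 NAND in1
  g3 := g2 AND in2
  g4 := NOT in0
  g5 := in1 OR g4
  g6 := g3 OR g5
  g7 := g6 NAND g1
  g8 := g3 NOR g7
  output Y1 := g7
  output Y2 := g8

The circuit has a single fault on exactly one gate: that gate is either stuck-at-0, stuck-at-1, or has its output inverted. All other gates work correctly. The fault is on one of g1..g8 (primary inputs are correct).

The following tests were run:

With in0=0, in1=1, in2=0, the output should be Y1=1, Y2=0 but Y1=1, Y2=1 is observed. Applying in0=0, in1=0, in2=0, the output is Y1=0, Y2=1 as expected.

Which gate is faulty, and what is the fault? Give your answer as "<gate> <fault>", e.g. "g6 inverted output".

Fault-free values for test 1 (in0=0, in1=1, in2=0): g1=0, g2=1, g3=0, g4=1, g5=1, g6=1, g7=1, g8=0, giving Y1=1, Y2=0. Observed Y1=1, Y2=1.
Test 1: faults giving observed Y1=1, Y2=1 are {g8 stuck-at-1, g8 inverted output}.
Test 2 (in0=0, in1=0, in2=0): fault-free g1=1, g2=1, g3=0, g4=1, g5=1, g6=1, g7=0, g8=1 → Y1=0, Y2=1; observed Y1=0, Y2=1. Eliminates g8 inverted output.
Only g8 stuck-at-1 is consistent with every test.

g8 stuck-at-1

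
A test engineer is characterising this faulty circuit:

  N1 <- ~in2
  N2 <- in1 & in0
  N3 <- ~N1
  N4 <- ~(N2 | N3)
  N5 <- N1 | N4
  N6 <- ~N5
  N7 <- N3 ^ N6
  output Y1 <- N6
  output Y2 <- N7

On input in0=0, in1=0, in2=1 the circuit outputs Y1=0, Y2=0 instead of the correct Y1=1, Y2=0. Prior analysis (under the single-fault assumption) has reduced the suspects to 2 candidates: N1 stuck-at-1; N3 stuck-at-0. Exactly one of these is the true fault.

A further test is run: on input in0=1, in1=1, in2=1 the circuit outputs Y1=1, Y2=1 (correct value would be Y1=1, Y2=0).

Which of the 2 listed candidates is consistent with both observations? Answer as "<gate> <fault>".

Evaluate each candidate on input in0=1, in1=1, in2=1:
  N1 stuck-at-1: N1=1 [stuck-at-1], N2=1, N3=0, N4=0, N5=1, N6=0, N7=0 → Y1=0, Y2=0 — eliminated
  N3 stuck-at-0: N1=0, N2=1, N3=0 [stuck-at-0], N4=0, N5=0, N6=1, N7=1 → Y1=1, Y2=1 — matches
Only N3 stuck-at-0 reproduces the observed Y1=1, Y2=1.

N3 stuck-at-0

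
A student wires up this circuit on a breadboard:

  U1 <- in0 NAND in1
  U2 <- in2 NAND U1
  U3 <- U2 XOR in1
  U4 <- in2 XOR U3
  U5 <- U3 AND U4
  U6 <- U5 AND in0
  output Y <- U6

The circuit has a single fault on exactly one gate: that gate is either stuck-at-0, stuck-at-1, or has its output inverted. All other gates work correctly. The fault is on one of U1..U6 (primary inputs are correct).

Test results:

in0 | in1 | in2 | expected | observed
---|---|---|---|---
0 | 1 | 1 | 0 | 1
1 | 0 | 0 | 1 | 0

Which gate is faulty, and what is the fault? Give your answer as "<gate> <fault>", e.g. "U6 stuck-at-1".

Fault-free values for test 1 (in0=0, in1=1, in2=1): U1=1, U2=0, U3=1, U4=0, U5=0, U6=0, giving Y=0. Observed 1.
Test 1: faults giving observed 1 are {U6 stuck-at-1, U6 inverted output}.
Test 2 (in0=1, in1=0, in2=0): fault-free U1=1, U2=1, U3=1, U4=1, U5=1, U6=1 → 1; observed 0. Eliminates U6 stuck-at-1.
Only U6 inverted output is consistent with every test.

U6 inverted output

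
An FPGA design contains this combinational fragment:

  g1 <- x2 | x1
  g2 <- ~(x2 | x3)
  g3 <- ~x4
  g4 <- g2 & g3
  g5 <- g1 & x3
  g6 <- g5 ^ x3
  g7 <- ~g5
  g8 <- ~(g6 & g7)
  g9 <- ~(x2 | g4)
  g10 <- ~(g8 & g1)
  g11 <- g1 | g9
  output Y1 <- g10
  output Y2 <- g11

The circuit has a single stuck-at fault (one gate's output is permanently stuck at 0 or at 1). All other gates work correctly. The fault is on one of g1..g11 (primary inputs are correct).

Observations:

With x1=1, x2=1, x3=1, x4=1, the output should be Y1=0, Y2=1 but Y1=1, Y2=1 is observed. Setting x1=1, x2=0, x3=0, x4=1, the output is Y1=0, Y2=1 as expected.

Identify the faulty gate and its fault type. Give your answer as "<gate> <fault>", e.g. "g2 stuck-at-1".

Fault-free values for test 1 (x1=1, x2=1, x3=1, x4=1): g1=1, g2=0, g3=0, g4=0, g5=1, g6=0, g7=0, g8=1, g9=0, g10=0, g11=1, giving Y1=0, Y2=1. Observed Y1=1, Y2=1.
Test 1: faults giving observed Y1=1, Y2=1 are {g5 stuck-at-0, g8 stuck-at-0, g10 stuck-at-1}.
Test 2 (x1=1, x2=0, x3=0, x4=1): fault-free g1=1, g2=1, g3=0, g4=0, g5=0, g6=0, g7=1, g8=1, g9=1, g10=0, g11=1 → Y1=0, Y2=1; observed Y1=0, Y2=1. Eliminates g8 stuck-at-0, g10 stuck-at-1.
Only g5 stuck-at-0 is consistent with every test.

g5 stuck-at-0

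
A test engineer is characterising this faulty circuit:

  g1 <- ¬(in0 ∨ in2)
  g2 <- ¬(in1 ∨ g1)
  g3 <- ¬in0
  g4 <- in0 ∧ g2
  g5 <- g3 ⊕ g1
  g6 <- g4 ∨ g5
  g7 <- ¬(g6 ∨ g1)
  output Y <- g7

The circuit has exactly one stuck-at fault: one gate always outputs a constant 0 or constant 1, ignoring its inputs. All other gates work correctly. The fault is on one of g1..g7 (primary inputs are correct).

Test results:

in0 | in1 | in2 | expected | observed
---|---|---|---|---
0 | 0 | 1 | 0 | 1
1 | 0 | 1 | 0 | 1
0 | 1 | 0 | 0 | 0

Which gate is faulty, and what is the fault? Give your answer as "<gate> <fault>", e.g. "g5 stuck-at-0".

Fault-free values for test 1 (in0=0, in1=0, in2=1): g1=0, g2=1, g3=1, g4=0, g5=1, g6=1, g7=0, giving Y=0. Observed 1.
Test 1: faults giving observed 1 are {g3 stuck-at-0, g5 stuck-at-0, g6 stuck-at-0, g7 stuck-at-1}.
Test 2 (in0=1, in1=0, in2=1): fault-free g1=0, g2=1, g3=0, g4=1, g5=0, g6=1, g7=0 → 0; observed 1. Eliminates g3 stuck-at-0, g5 stuck-at-0.
Test 3 (in0=0, in1=1, in2=0): fault-free g1=1, g2=0, g3=1, g4=0, g5=0, g6=0, g7=0 → 0; observed 0. Eliminates g7 stuck-at-1.
Only g6 stuck-at-0 is consistent with every test.

g6 stuck-at-0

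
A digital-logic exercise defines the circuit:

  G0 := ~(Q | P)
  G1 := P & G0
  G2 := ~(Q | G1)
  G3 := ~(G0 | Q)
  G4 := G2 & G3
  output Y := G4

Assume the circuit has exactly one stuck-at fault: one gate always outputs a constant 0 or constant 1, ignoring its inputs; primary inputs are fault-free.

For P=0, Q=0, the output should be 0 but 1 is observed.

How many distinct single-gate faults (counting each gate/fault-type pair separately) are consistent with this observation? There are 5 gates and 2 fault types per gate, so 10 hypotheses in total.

3

Fault-free: G0=1, G1=0, G2=1, G3=0, G4=0 → 0. Observed 1.
  G0 stuck-at-0: output 1 ✓
  G0 stuck-at-1: output 0 ✗
  G1 stuck-at-0: output 0 ✗
  G1 stuck-at-1: output 0 ✗
  G2 stuck-at-0: output 0 ✗
  G2 stuck-at-1: output 0 ✗
  G3 stuck-at-0: output 0 ✗
  G3 stuck-at-1: output 1 ✓
  G4 stuck-at-0: output 0 ✗
  G4 stuck-at-1: output 1 ✓
Consistent faults: {G0 stuck-at-0, G3 stuck-at-1, G4 stuck-at-1} — 3 in all.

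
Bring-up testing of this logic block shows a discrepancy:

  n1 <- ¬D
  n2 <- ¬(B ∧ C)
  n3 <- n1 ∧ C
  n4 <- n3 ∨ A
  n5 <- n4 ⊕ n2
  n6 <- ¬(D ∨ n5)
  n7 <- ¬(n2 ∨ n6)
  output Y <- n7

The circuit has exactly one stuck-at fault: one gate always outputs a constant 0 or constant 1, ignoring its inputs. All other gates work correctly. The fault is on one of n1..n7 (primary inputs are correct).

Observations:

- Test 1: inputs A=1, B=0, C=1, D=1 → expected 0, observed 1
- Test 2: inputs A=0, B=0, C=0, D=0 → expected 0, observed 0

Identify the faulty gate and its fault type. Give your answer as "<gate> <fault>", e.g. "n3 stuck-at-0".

Fault-free values for test 1 (A=1, B=0, C=1, D=1): n1=0, n2=1, n3=0, n4=1, n5=0, n6=0, n7=0, giving Y=0. Observed 1.
Test 1: faults giving observed 1 are {n2 stuck-at-0, n7 stuck-at-1}.
Test 2 (A=0, B=0, C=0, D=0): fault-free n1=1, n2=1, n3=0, n4=0, n5=1, n6=0, n7=0 → 0; observed 0. Eliminates n7 stuck-at-1.
Only n2 stuck-at-0 is consistent with every test.

n2 stuck-at-0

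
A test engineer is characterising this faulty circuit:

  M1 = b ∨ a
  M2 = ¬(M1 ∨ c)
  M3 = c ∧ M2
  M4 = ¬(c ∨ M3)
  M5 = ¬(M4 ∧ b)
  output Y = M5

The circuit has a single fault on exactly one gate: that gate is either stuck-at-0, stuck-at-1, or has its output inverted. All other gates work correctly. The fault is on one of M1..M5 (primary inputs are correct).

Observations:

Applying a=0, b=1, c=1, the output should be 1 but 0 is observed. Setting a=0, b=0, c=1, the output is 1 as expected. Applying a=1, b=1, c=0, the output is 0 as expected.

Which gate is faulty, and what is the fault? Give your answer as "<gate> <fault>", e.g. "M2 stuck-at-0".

M4 stuck-at-1

Fault-free values for test 1 (a=0, b=1, c=1): M1=1, M2=0, M3=0, M4=0, M5=1, giving Y=1. Observed 0.
Test 1: faults giving observed 0 are {M4 stuck-at-1, M4 inverted output, M5 stuck-at-0, M5 inverted output}.
Test 2 (a=0, b=0, c=1): fault-free M1=0, M2=0, M3=0, M4=0, M5=1 → 1; observed 1. Eliminates M5 stuck-at-0, M5 inverted output.
Test 3 (a=1, b=1, c=0): fault-free M1=1, M2=0, M3=0, M4=1, M5=0 → 0; observed 0. Eliminates M4 inverted output.
Only M4 stuck-at-1 is consistent with every test.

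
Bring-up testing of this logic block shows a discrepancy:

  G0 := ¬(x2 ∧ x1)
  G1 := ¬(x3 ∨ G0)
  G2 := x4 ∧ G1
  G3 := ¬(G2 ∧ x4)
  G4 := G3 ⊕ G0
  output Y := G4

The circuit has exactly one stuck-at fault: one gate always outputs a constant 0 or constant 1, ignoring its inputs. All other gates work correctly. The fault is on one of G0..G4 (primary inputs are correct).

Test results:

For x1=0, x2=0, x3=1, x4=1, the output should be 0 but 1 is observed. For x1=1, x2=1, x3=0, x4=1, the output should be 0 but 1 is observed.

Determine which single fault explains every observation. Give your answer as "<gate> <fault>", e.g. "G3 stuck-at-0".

G4 stuck-at-1

Fault-free values for test 1 (x1=0, x2=0, x3=1, x4=1): G0=1, G1=0, G2=0, G3=1, G4=0, giving Y=0. Observed 1.
Test 1: faults giving observed 1 are {G0 stuck-at-0, G1 stuck-at-1, G2 stuck-at-1, G3 stuck-at-0, G4 stuck-at-1}.
Test 2 (x1=1, x2=1, x3=0, x4=1): fault-free G0=0, G1=1, G2=1, G3=0, G4=0 → 0; observed 1. Eliminates G0 stuck-at-0, G1 stuck-at-1, G2 stuck-at-1, G3 stuck-at-0.
Only G4 stuck-at-1 is consistent with every test.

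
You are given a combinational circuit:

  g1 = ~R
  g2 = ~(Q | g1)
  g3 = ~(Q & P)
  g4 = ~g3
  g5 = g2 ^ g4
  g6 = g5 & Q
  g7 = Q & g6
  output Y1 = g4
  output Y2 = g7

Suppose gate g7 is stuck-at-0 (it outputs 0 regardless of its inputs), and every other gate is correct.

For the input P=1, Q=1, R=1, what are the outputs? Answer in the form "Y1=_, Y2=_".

Propagate with g7 forced: g1=0, g2=0, g3=0, g4=1, g5=1, g6=1, g7=0 [stuck-at-0].
So the outputs are Y1=1, Y2=0. (Without the fault they would be Y1=1, Y2=1.)

Y1=1, Y2=0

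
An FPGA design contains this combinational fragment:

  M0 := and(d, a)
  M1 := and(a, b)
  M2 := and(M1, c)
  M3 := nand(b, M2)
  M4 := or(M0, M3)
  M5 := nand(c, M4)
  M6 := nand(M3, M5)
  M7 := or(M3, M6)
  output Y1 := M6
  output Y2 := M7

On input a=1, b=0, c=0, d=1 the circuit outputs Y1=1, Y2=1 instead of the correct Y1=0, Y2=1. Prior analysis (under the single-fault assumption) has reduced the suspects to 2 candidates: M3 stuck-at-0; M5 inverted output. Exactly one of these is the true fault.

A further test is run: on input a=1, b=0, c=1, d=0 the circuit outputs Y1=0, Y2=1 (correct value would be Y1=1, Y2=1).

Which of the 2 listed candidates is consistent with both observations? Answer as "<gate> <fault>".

Evaluate each candidate on input a=1, b=0, c=1, d=0:
  M3 stuck-at-0: M0=0, M1=0, M2=0, M3=0 [stuck-at-0], M4=0, M5=1, M6=1, M7=1 → Y1=1, Y2=1 — eliminated
  M5 inverted output: M0=0, M1=0, M2=0, M3=1, M4=1, M5=1 [inverted output], M6=0, M7=1 → Y1=0, Y2=1 — matches
Only M5 inverted output reproduces the observed Y1=0, Y2=1.

M5 inverted output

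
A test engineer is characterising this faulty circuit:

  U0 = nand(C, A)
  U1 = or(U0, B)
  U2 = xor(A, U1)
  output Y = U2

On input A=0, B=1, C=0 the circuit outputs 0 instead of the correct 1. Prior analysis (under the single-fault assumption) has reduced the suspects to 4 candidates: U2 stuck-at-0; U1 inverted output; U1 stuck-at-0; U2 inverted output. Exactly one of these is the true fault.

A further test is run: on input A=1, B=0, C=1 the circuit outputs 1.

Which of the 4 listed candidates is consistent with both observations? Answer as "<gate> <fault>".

U1 stuck-at-0

Evaluate each candidate on input A=1, B=0, C=1:
  U2 stuck-at-0: U0=0, U1=0, U2=0 [stuck-at-0] → 0 — eliminated
  U1 inverted output: U0=0, U1=1 [inverted output], U2=0 → 0 — eliminated
  U1 stuck-at-0: U0=0, U1=0 [stuck-at-0], U2=1 → 1 — matches
  U2 inverted output: U0=0, U1=0, U2=0 [inverted output] → 0 — eliminated
Only U1 stuck-at-0 reproduces the observed 1.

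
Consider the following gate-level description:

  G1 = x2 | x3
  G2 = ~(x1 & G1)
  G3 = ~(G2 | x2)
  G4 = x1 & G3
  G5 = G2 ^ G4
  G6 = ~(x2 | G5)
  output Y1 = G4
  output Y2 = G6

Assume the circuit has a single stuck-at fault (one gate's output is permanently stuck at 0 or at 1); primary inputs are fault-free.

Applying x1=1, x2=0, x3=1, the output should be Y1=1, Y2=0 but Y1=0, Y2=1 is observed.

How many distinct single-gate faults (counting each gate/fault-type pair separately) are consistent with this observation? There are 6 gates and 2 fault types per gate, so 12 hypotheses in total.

Fault-free: G1=1, G2=0, G3=1, G4=1, G5=1, G6=0 → Y1=1, Y2=0. Observed Y1=0, Y2=1.
  G1 stuck-at-0: output Y1=0, Y2=0 ✗
  G1 stuck-at-1: output Y1=1, Y2=0 ✗
  G2 stuck-at-0: output Y1=1, Y2=0 ✗
  G2 stuck-at-1: output Y1=0, Y2=0 ✗
  G3 stuck-at-0: output Y1=0, Y2=1 ✓
  G3 stuck-at-1: output Y1=1, Y2=0 ✗
  G4 stuck-at-0: output Y1=0, Y2=1 ✓
  G4 stuck-at-1: output Y1=1, Y2=0 ✗
  G5 stuck-at-0: output Y1=1, Y2=1 ✗
  G5 stuck-at-1: output Y1=1, Y2=0 ✗
  G6 stuck-at-0: output Y1=1, Y2=0 ✗
  G6 stuck-at-1: output Y1=1, Y2=1 ✗
Consistent faults: {G3 stuck-at-0, G4 stuck-at-0} — 2 in all.

2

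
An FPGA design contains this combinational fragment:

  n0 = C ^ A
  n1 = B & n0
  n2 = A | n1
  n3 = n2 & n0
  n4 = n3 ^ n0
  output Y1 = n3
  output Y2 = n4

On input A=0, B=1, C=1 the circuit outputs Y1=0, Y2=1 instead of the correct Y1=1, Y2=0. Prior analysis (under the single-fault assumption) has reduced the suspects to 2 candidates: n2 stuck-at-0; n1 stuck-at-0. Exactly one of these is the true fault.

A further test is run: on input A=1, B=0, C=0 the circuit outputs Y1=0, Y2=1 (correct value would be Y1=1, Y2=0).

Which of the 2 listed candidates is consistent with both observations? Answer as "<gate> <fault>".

Evaluate each candidate on input A=1, B=0, C=0:
  n2 stuck-at-0: n0=1, n1=0, n2=0 [stuck-at-0], n3=0, n4=1 → Y1=0, Y2=1 — matches
  n1 stuck-at-0: n0=1, n1=0 [stuck-at-0], n2=1, n3=1, n4=0 → Y1=1, Y2=0 — eliminated
Only n2 stuck-at-0 reproduces the observed Y1=0, Y2=1.

n2 stuck-at-0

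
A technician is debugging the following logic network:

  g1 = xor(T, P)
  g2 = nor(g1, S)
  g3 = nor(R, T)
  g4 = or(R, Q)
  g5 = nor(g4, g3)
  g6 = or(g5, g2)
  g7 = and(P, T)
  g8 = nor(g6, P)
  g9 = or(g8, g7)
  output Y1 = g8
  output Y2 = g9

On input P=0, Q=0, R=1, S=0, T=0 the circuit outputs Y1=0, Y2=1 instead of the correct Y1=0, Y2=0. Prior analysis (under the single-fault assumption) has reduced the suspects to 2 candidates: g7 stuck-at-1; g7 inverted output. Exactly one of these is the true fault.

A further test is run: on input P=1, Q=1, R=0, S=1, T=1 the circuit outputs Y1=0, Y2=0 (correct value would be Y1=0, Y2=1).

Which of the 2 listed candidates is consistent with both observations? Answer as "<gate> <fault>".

Evaluate each candidate on input P=1, Q=1, R=0, S=1, T=1:
  g7 stuck-at-1: g1=0, g2=0, g3=0, g4=1, g5=0, g6=0, g7=1 [stuck-at-1], g8=0, g9=1 → Y1=0, Y2=1 — eliminated
  g7 inverted output: g1=0, g2=0, g3=0, g4=1, g5=0, g6=0, g7=0 [inverted output], g8=0, g9=0 → Y1=0, Y2=0 — matches
Only g7 inverted output reproduces the observed Y1=0, Y2=0.

g7 inverted output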